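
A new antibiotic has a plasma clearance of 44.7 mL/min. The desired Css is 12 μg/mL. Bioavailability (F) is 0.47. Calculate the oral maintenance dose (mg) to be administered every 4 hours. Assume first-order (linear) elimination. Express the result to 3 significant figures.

274 mg

CL = 44.7 mL/min = 44.7 × 0.06 = 2.682 L/h
At steady state, dose per interval replaces the amount cleared in that interval: F·D/τ = CL·Css.
D = CL × Css × τ / F = 2.682 × 12 × 4 / 0.47 = 273.9 mg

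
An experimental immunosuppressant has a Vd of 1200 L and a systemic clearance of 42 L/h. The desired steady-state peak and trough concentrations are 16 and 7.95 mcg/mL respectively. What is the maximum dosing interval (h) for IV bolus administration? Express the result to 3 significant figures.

20.0 h

k = CL / Vd = 42.00 / 1200 = 0.03500 h⁻¹
Between IV bolus doses, concentration decays as C = C₀·e^(−kτ), so C_peak/C_trough = e^(kτ).
τ_max = ln(C_peak/C_trough) / k = ln(16/7.95) / 0.03500 = 0.6994 / 0.03500 = 19.98 h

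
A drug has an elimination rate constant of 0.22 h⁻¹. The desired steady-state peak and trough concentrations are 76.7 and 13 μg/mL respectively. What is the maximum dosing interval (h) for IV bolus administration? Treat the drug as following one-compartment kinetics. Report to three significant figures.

8.07 h

Between IV bolus doses, concentration decays as C = C₀·e^(−kτ), so C_peak/C_trough = e^(kτ).
τ_max = ln(C_peak/C_trough) / k = ln(76.7/13) / 0.2200 = 1.775 / 0.2200 = 8.068 h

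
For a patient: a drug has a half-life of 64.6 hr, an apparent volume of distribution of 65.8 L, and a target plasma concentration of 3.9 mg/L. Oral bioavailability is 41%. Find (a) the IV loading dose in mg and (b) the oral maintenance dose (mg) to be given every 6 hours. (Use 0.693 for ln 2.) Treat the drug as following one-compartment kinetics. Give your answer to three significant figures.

LD = Vd × C = 65.80 × 3.9 = 256.6 mg
CL = 0.693 × Vd / t½ = 0.693 × 65.80 / 64.6 = 0.7059 L/h
D = CL × Css × τ / F = 0.7059 × 3.9 × 6 / 0.41 = 40.29 mg

(a) 257 mg; (b) 40.3 mg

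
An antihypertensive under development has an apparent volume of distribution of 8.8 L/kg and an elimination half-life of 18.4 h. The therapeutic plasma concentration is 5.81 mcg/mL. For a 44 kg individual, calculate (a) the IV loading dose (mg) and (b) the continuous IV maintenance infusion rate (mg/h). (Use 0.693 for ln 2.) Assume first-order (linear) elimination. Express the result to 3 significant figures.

(a) 2250 mg; (b) 84.7 mg/h

Vd(total) = 44 kg × 8.8 L/kg = 387.2 L
LD = Vd × C = 387.2 × 5.81 = 2250 mg
CL = 0.693 × Vd / t½ = 0.693 × 387.2 / 18.4 = 14.58 L/h
Infusion rate = CL × Css = 14.58 × 5.81 = 84.71 mg/h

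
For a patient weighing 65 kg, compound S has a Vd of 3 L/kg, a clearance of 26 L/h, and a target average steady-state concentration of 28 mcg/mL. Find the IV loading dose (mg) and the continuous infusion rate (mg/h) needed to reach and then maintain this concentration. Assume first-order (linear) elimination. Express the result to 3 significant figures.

Total Vd = 3 × 65 = 195.0 L
Loading: fill Vd to C_target → 195.0 L × 28 mg/L = 5460 mg
Infusion rate = 26.00 L/h × 28 mg/L = 728.0 mg/h

(a) 5460 mg; (b) 728 mg/h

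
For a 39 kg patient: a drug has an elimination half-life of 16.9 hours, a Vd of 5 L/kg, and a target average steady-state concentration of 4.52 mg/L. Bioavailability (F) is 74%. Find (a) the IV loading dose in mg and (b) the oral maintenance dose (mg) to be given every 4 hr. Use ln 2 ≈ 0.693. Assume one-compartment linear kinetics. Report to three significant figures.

(a) 881 mg; (b) 195 mg

Total Vd = 5 × 39 = 195.0 L
LD = Vd × C = 195.0 × 4.52 = 881.4 mg
CL = 0.693 × Vd / t½ = 0.693 × 195.0 / 16.9 = 7.996 L/h
D = CL × Css × τ / F = 7.996 × 4.52 × 4 / 0.74 = 195.4 mg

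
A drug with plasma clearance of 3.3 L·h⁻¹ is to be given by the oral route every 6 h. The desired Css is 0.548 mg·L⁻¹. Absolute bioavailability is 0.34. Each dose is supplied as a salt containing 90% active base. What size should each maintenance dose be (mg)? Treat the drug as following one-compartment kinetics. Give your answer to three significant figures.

D = CL × Css × τ / F / S = 3.300 × 0.548 × 6 / 0.34 / 0.9 = 35.46 mg

35.5 mg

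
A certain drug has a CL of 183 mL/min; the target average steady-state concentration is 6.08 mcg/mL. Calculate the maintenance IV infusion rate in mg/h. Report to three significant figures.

66.8 mg/h

Convert clearance: 183 mL/min × 60 min/h ÷ 1000 mL/L = 10.98 L/h
R₀ = 10.98 × 6.08 = 66.76 mg/h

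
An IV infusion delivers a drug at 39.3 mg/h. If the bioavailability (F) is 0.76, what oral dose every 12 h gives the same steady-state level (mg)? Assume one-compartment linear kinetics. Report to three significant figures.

621 mg

To maintain the same Css, the systemic dosing rate must be unchanged: F·D/τ = infusion rate.
D = rate × τ / F = 39.3 × 12 / 0.76 = 620.5 mg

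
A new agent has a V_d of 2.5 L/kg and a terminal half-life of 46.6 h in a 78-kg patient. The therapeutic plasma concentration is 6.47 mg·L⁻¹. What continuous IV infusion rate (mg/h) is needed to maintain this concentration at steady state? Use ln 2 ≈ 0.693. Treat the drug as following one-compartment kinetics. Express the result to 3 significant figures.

18.8 mg/h

Total Vd = 2.5 × 78 = 195.0 L
k = 0.693/46.6 = 0.01487 h⁻¹, so CL = k·Vd = 0.01487 × 195.0 = 2.900 L/h
Infusion rate = CL × Css = 2.900 × 6.47 = 18.76 mg/h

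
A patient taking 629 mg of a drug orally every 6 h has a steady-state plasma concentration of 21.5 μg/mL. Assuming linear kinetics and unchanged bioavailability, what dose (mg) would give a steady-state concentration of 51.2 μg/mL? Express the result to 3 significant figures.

For first-order elimination, Css ∝ F·D/(CL·τ); F and CL are unchanged, so Css ∝ D/τ.
D₂ = D₁ × (Css,target / Css,current) = 629 × 51.2/21.5 = 1498 mg

1500 mg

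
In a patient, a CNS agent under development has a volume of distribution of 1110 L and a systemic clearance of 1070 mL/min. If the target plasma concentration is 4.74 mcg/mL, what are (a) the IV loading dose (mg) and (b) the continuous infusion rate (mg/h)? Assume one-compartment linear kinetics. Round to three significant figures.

Loading dose = Vd × C = 1110 × 4.74 = 5261 mg
CL = 1070 mL/min = 1070 × 0.06 = 64.20 L/h
Maintenance infusion rate = CL × Css = 64.20 × 4.74 = 304.3 mg/h

(a) 5260 mg; (b) 304 mg/h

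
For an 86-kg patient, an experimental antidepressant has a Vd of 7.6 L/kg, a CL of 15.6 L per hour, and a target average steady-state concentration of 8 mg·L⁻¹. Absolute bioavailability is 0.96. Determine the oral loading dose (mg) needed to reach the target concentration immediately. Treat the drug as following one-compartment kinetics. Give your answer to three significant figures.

5450 mg

Vd(total) = 86 kg × 7.6 L/kg = 653.6 L
LD = Vd × C / F = 653.6 × 8.000 / 0.96 = 5447 mg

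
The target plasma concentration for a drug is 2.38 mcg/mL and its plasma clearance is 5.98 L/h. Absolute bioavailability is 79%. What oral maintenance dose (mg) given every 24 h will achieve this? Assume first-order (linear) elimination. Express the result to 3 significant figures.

D = CL × Css × τ / F = 5.980 × 2.38 × 24 / 0.79 = 432.4 mg

432 mg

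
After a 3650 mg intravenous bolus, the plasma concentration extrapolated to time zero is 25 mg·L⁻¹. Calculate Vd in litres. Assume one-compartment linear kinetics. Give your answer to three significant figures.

146 L

Immediately after an IV bolus, C₀ = Dose / Vd, so Vd = Dose / C₀.
Vd = 3650 / 25 = 146.0 L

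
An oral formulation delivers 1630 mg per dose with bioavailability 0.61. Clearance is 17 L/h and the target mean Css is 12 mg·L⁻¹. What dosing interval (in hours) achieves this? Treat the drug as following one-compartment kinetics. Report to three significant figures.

F·D/τ = CL·Css → τ = F·D / (CL·Css).
τ = 0.61 × 1630 / (17 × 12) = 4.874 h

4.87 h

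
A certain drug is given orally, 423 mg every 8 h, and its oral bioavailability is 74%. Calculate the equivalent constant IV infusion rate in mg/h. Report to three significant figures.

Equivalent systemic input: infusion rate = F·D/τ.
Rate = 0.74 × 423 / 8 = 39.13 mg/h

39.1 mg/h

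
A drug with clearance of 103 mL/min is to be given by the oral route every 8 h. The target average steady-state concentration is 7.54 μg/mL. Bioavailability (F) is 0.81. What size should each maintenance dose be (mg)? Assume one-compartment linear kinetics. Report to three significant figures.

460 mg

CL = 103 mL/min = 103 × 0.06 = 6.180 L/h
At steady state, dose per interval replaces the amount cleared in that interval: F·D/τ = CL·Css.
D = CL × Css × τ / F = 6.180 × 7.54 × 8 / 0.81 = 460.2 mg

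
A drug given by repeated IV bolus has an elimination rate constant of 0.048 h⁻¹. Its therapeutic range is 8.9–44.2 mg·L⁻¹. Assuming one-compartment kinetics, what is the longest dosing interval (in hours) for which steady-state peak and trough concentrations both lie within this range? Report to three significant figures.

33.4 h

Between IV bolus doses, concentration decays as C = C₀·e^(−kτ), so C_peak/C_trough = e^(kτ).
τ_max = ln(C_peak/C_trough) / k = ln(44.2/8.9) / 0.04800 = 1.603 / 0.04800 = 33.40 h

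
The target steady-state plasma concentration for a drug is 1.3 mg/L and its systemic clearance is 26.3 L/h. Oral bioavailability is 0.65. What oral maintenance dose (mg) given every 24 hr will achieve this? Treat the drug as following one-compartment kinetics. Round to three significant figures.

1260 mg

D = CL × Css × τ / F = 26.30 × 1.3 × 24 / 0.65 = 1262 mg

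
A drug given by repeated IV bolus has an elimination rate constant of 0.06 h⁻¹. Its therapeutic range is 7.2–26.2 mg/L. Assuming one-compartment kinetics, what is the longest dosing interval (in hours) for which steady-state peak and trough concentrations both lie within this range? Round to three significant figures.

Between IV bolus doses, concentration decays as C = C₀·e^(−kτ), so C_peak/C_trough = e^(kτ).
τ_max = ln(C_peak/C_trough) / k = ln(26.2/7.2) / 0.06000 = 1.292 / 0.06000 = 21.53 h

21.5 h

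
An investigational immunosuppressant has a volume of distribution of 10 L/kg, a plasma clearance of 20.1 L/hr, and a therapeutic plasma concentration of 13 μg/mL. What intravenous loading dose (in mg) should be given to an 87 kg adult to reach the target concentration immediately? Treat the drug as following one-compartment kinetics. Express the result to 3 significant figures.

11300 mg

Vd(total) = 87 kg × 10 L/kg = 870.0 L
LD = Vd × C = 870.0 × 13.00 = 11310 mg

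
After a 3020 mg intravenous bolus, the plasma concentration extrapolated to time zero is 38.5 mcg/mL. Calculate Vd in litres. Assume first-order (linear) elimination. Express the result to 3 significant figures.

Immediately after an IV bolus, C₀ = Dose / Vd, so Vd = Dose / C₀.
Vd = 3020 / 38.5 = 78.44 L

78.4 L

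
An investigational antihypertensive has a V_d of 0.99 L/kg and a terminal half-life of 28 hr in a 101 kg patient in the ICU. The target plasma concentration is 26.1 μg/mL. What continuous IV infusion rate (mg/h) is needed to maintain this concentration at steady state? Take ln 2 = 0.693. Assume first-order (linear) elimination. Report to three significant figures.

Vd = 0.99 L/kg × 101 kg = 99.99 L
k = 0.693/28 = 0.02475 h⁻¹, so CL = k·Vd = 0.02475 × 99.99 = 2.475 L/h
Infusion rate = CL × Css = 2.475 × 26.1 = 64.60 mg/h

64.6 mg/h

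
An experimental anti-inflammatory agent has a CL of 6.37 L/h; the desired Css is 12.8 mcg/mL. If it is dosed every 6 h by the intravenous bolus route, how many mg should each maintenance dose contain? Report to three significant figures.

489 mg

D = CL × Css × τ = 6.370 × 12.8 × 6 = 489.2 mg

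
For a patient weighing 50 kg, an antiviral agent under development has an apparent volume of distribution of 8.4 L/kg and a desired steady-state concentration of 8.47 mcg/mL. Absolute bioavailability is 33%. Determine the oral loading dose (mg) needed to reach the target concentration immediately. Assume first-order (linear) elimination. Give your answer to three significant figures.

Vd(total) = 50 kg × 8.4 L/kg = 420.0 L
The loading dose fills Vd to the target concentration.
LD = Vd × C / F = 420.0 × 8.470 / 0.33 = 10780 mg

10800 mg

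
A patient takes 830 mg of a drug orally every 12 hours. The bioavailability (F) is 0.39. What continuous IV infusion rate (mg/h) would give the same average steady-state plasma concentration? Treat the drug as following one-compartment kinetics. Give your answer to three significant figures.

27.0 mg/h

Equivalent systemic input: infusion rate = F·D/τ.
Rate = 0.39 × 830 / 12 = 26.98 mg/h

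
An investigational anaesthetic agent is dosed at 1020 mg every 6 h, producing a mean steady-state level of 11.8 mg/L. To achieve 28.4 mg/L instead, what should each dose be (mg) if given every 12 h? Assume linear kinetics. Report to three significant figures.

For first-order elimination, Css ∝ F·D/(CL·τ); F and CL are unchanged, so Css ∝ D/τ.
D₂ = D₁ × (Css,target / Css,current) × (τ₂/τ₁) = 1020 × (28.4/11.8) × (12/6) = 4910 mg

4910 mg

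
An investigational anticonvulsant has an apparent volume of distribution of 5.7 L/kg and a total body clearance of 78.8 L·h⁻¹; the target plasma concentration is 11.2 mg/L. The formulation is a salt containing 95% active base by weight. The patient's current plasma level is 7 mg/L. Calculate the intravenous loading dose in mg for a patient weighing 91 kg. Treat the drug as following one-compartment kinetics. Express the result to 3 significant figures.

2290 mg

Vd = 5.7 L/kg × 91 kg = 518.7 L
Concentration deficit ΔC = 11.2 − 7 = 4.200 mg/L
LD = Vd × ΔC / S = 518.7 × 4.200 / 0.95 = 2293 mg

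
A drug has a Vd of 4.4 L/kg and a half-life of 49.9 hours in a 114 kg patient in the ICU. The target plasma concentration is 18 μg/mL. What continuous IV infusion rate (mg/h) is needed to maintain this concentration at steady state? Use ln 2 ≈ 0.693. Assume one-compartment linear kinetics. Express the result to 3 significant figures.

Vd(total) = 114 kg × 4.4 L/kg = 501.6 L
k = 0.693/49.9 = 0.01389 h⁻¹, so CL = k·Vd = 0.01389 × 501.6 = 6.967 L/h
Infusion rate = CL × Css = 6.967 × 18 = 125.4 mg/h

125 mg/h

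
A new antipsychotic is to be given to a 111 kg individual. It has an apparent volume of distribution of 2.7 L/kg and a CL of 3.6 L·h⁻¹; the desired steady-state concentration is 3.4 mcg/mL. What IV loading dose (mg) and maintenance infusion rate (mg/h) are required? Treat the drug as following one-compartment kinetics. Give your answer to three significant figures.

Vd(total) = 111 kg × 2.7 L/kg = 299.7 L
Loading dose = Vd × C = 299.7 × 3.4 = 1019 mg
Maintenance: replace elimination → rate = CL × Css = 3.600 × 3.4 = 12.24 mg/h

(a) 1020 mg; (b) 12.2 mg/h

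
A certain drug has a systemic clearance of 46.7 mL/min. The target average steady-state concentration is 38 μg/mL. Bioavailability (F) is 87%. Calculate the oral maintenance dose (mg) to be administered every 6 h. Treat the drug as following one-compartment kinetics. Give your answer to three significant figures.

734 mg

CL = 46.7 mL/min × 60/1000 = 2.802 L/h
At steady state, dose per interval replaces the amount cleared in that interval: F·D/τ = CL·Css.
D = CL × Css × τ / F = 2.802 × 38 × 6 / 0.87 = 734.3 mg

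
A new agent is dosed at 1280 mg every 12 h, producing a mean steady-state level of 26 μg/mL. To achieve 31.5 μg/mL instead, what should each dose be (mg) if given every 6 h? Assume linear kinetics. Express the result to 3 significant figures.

With linear kinetics, Css is proportional to dose rate (D/τ) at fixed clearance.
D₂ = D₁ × (Css,target / Css,current) × (τ₂/τ₁) = 1280 × (31.5/26) × (6/12) = 775.4 mg

775 mg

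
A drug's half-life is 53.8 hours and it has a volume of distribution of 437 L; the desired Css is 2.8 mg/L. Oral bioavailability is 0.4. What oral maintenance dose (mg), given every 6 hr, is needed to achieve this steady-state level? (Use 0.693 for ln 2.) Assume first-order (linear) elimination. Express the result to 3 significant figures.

CL = 0.693 × Vd / t½ = 0.693 × 437.0 / 53.8 = 5.629 L/h
D = CL × Css × τ / F = 5.629 × 2.8 × 6 / 0.4 = 236.4 mg

236 mg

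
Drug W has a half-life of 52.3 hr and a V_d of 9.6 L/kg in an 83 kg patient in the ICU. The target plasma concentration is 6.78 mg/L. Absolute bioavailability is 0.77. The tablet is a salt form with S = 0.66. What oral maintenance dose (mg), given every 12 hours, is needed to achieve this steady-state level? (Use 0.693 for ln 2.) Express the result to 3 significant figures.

1690 mg

Vd = 9.6 L/kg × 83 kg = 796.8 L
CL = 0.693 × Vd / t½ = 0.693 × 796.8 / 52.3 = 10.56 L/h
D = CL × Css × τ / F / S = 10.56 × 6.78 × 12 / 0.77 / 0.66 = 1691 mg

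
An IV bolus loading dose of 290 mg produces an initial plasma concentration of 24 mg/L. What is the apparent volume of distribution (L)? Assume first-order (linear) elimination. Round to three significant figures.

12.1 L

Immediately after an IV bolus, C₀ = Dose / Vd, so Vd = Dose / C₀.
Vd = 290 / 24 = 12.08 L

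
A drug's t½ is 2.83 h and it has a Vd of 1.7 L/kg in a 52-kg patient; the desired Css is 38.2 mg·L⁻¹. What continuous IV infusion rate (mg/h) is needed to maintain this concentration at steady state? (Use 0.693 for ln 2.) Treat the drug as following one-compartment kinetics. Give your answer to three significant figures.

827 mg/h

Total Vd = 1.7 × 52 = 88.40 L
CL = ln 2 · Vd / t½ = 0.693 × 88.40 / 2.83 = 21.65 L/h
Infusion rate = CL × Css = 21.65 × 38.2 = 827.0 mg/h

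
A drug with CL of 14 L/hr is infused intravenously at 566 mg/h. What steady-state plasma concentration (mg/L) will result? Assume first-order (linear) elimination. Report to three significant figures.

40.4 mg/L

Css = rate / CL = 566 / 14.00 = 40.43 mg/L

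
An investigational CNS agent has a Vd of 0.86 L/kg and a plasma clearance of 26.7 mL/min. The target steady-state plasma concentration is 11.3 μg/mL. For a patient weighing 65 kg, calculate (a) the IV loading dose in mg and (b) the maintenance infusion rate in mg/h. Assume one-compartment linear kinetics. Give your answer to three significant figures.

Vd = 0.86 L/kg × 65 kg = 55.90 L
Loading: fill Vd to C_target → 55.90 L × 11.3 mg/L = 631.7 mg
Convert clearance: 26.7 mL/min × 60 min/h ÷ 1000 mL/L = 1.602 L/h
Maintenance infusion rate = CL × Css = 1.602 × 11.3 = 18.10 mg/h

(a) 632 mg; (b) 18.1 mg/h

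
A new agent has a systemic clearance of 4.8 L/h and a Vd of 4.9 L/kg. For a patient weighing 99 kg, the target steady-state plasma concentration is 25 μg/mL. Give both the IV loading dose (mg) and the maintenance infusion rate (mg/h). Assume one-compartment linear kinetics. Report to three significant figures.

Total Vd = 4.9 × 99 = 485.1 L
Loading: fill Vd to C_target → 485.1 L × 25 mg/L = 12130 mg
Infusion rate = 4.800 L/h × 25 mg/L = 120.0 mg/h

(a) 12100 mg; (b) 120 mg/h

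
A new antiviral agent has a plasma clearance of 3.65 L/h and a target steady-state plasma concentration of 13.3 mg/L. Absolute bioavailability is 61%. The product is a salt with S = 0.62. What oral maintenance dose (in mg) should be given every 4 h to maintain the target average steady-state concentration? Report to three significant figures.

D = CL × Css × τ / F / S = 3.650 × 13.3 × 4 / 0.61 / 0.62 = 513.4 mg

513 mg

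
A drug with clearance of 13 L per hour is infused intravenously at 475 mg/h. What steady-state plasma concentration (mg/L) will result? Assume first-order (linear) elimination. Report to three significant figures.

36.5 mg/L

Css = rate / CL = 475 / 13.00 = 36.54 mg/L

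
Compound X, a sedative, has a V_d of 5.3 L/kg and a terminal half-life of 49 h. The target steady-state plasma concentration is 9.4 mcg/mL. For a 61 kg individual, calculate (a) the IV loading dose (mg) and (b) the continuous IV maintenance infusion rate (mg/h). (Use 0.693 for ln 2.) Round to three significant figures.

(a) 3040 mg; (b) 43.0 mg/h

Vd = 5.3 L/kg × 61 kg = 323.3 L
LD = Vd × C = 323.3 × 9.4 = 3039 mg
CL = 0.693 × Vd / t½ = 0.693 × 323.3 / 49 = 4.572 L/h
Infusion rate = CL × Css = 4.572 × 9.4 = 42.98 mg/h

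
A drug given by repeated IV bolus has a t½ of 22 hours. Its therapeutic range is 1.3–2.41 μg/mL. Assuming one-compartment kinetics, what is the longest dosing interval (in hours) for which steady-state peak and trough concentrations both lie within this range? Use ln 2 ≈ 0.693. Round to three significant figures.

k = 0.693 / t½ = 0.693 / 22 = 0.03150 h⁻¹
Between IV bolus doses, concentration decays as C = C₀·e^(−kτ), so C_peak/C_trough = e^(kτ).
τ_max = ln(C_peak/C_trough) / k = ln(2.41/1.3) / 0.03150 = 0.6173 / 0.03150 = 19.60 h

19.6 h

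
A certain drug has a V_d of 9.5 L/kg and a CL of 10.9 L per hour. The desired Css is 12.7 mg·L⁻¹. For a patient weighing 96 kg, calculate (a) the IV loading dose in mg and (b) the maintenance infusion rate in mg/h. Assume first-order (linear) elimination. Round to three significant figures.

(a) 11600 mg; (b) 138 mg/h

Vd = 9.5 L/kg × 96 kg = 912.0 L
LD = Vd · C_target = 912.0 × 12.7 = 11580 mg
Maintenance: replace elimination → rate = CL × Css = 10.90 × 12.7 = 138.4 mg/h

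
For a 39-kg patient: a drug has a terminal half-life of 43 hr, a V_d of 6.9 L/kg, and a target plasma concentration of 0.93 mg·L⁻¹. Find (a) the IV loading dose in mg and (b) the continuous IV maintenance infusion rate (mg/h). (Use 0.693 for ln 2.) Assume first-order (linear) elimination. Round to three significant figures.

(a) 250 mg; (b) 4.03 mg/h

Vd = 6.9 L/kg × 39 kg = 269.1 L
LD = Vd × C = 269.1 × 0.93 = 250.3 mg
CL = 0.693 × Vd / t½ = 0.693 × 269.1 / 43 = 4.337 L/h
Infusion rate = CL × Css = 4.337 × 0.93 = 4.033 mg/h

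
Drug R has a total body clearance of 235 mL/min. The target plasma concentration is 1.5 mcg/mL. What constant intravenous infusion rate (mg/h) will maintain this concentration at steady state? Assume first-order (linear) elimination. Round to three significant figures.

21.2 mg/h

CL = 235 mL/min × 60/1000 = 14.10 L/h
At steady state, infusion rate equals elimination rate: rate in = CL × Css.
R₀ = 14.10 × 1.5 = 21.15 mg/h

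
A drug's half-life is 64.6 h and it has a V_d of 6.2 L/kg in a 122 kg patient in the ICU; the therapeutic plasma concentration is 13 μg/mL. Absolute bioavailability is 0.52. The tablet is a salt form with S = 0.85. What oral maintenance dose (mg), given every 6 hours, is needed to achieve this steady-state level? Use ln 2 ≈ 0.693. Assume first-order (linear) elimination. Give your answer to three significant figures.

Vd(total) = 122 kg × 6.2 L/kg = 756.4 L
CL = ln 2 · Vd / t½ = 0.693 × 756.4 / 64.6 = 8.114 L/h
D = CL × Css × τ / F / S = 8.114 × 13 × 6 / 0.52 / 0.85 = 1432 mg

1430 mg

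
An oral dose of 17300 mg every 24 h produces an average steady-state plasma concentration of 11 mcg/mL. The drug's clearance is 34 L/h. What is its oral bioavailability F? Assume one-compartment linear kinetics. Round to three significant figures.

F·D/τ = CL·Css at steady state → F = CL·Css·τ / D.
F = 34 × 11 × 24 / 17300 = 0.519

0.519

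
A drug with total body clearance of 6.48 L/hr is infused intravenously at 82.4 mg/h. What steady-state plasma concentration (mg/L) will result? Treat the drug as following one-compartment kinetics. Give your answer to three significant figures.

Css = rate / CL = 82.4 / 6.480 = 12.72 mg/L

12.7 mg/L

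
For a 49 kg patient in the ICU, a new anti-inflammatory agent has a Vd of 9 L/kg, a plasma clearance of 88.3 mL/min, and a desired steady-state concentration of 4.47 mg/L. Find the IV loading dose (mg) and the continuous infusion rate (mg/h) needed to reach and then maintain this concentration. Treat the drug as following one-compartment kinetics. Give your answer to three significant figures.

Vd = 9 L/kg × 49 kg = 441.0 L
Loading dose = Vd × C = 441.0 × 4.47 = 1971 mg
Convert clearance: 88.3 mL/min × 60 min/h ÷ 1000 mL/L = 5.298 L/h
Maintenance: replace elimination → rate = CL × Css = 5.298 × 4.47 = 23.68 mg/h

(a) 1970 mg; (b) 23.7 mg/h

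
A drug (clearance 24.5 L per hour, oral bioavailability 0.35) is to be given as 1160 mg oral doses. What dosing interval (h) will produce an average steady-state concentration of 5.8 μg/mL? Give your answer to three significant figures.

2.86 h

F·D/τ = CL·Css → τ = F·D / (CL·Css).
τ = 0.35 × 1160 / (24.5 × 5.8) = 2.857 h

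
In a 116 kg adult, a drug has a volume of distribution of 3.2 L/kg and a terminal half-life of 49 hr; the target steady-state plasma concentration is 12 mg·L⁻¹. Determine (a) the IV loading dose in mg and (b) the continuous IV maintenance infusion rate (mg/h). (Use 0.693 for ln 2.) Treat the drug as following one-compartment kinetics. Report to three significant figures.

(a) 4450 mg; (b) 63.0 mg/h

Vd = 3.2 L/kg × 116 kg = 371.2 L
LD = Vd × C = 371.2 × 12 = 4454 mg
CL = 0.693 × Vd / t½ = 0.693 × 371.2 / 49 = 5.250 L/h
Infusion rate = CL × Css = 5.250 × 12 = 63.00 mg/h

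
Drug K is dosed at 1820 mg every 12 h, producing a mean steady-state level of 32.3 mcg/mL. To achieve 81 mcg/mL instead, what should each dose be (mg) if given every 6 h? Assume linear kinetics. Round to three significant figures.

2280 mg

With linear kinetics, Css is proportional to dose rate (D/τ) at fixed clearance.
D₂ = D₁ × (Css,target / Css,current) × (τ₂/τ₁) = 1820 × (81/32.3) × (6/12) = 2282 mg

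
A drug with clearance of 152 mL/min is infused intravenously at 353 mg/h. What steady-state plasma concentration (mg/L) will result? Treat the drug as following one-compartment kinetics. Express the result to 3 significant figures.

38.7 mg/L

Convert clearance: 152 mL/min × 60 min/h ÷ 1000 mL/L = 9.120 L/h
Css = rate / CL = 353 / 9.120 = 38.71 mg/L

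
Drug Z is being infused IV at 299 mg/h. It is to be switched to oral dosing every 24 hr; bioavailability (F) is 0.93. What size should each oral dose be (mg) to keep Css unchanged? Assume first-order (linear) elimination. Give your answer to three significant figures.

7720 mg

To maintain the same Css, the systemic dosing rate must be unchanged: F·D/τ = infusion rate.
D = rate × τ / F = 299 × 24 / 0.93 = 7716 mg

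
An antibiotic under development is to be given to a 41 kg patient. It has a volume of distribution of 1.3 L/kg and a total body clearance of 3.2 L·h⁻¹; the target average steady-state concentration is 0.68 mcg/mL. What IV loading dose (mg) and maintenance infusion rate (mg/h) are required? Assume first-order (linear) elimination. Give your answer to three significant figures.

Total Vd = 1.3 × 41 = 53.30 L
Loading dose = Vd × C = 53.30 × 0.68 = 36.24 mg
Infusion rate = 3.200 L/h × 0.68 mg/L = 2.176 mg/h

(a) 36.2 mg; (b) 2.18 mg/h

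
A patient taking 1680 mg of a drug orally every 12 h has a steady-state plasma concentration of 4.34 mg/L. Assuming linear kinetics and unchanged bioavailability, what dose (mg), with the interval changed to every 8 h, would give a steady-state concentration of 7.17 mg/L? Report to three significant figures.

With linear kinetics, Css is proportional to dose rate (D/τ) at fixed clearance.
D₂ = D₁ × (Css,target / Css,current) × (τ₂/τ₁) = 1680 × (7.17/4.34) × (8/12) = 1850 mg

1850 mg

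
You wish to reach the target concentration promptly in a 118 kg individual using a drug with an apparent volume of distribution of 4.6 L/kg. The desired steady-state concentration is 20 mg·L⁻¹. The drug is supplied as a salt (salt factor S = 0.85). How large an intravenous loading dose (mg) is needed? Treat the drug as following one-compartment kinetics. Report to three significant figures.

12800 mg

Vd = 4.6 L/kg × 118 kg = 542.8 L
LD = Vd × C / S = 542.8 × 20.00 / 0.85 = 12770 mg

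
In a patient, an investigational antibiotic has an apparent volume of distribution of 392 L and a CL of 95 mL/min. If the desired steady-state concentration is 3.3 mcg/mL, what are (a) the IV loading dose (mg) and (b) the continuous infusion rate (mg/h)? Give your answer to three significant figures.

(a) 1290 mg; (b) 18.8 mg/h

Loading dose = Vd × C = 392.0 × 3.3 = 1294 mg
CL = 95 mL/min × 60/1000 = 5.700 L/h
Infusion rate = 5.700 L/h × 3.3 mg/L = 18.81 mg/h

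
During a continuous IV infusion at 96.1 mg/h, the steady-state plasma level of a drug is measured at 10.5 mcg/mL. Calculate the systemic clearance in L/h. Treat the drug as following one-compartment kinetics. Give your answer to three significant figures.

At steady state, infusion rate = CL × Css, so CL = rate / Css.
CL = 96.1 / 10.5 = 9.152 L/h

9.15 L/h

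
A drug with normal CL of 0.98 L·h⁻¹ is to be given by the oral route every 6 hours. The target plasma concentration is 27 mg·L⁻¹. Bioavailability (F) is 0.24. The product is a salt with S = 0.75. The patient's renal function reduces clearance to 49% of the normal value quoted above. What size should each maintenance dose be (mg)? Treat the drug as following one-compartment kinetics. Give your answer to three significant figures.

432 mg

Patient clearance = 0.49 × 0.9800 = 0.4802 L/h
D = CL × Css × τ / F / S = 0.4802 × 27 × 6 / 0.24 / 0.75 = 432.2 mg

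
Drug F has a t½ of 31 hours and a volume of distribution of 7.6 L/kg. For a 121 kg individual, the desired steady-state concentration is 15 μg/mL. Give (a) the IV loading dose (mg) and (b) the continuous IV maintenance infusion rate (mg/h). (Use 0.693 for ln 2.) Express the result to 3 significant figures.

Vd = 7.6 L/kg × 121 kg = 919.6 L
LD = Vd × C = 919.6 × 15 = 13790 mg
CL = 0.693 × Vd / t½ = 0.693 × 919.6 / 31 = 20.56 L/h
Infusion rate = CL × Css = 20.56 × 15 = 308.4 mg/h

(a) 13800 mg; (b) 308 mg/h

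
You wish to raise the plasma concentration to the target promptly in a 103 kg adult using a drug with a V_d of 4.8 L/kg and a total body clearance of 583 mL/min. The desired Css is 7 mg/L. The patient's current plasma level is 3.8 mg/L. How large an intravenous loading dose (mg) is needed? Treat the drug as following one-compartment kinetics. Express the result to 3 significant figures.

1580 mg

Total Vd = 4.8 × 103 = 494.4 L
The loading dose fills Vd to the target concentration.
Concentration deficit ΔC = 7 − 3.8 = 3.200 mg/L
LD = Vd × ΔC = 494.4 × 3.200 = 1582 mg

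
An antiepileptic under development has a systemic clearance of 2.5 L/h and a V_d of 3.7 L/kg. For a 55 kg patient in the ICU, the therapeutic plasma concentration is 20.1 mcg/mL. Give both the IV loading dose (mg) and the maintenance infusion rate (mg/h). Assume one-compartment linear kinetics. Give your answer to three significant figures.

(a) 4090 mg; (b) 50.3 mg/h

Vd(total) = 55 kg × 3.7 L/kg = 203.5 L
Loading: fill Vd to C_target → 203.5 L × 20.1 mg/L = 4090 mg
Infusion rate = 2.500 L/h × 20.1 mg/L = 50.25 mg/h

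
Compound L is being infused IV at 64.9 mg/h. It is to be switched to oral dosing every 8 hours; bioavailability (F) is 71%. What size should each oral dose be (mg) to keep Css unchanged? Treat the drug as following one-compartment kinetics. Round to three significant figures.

731 mg

To maintain the same Css, the systemic dosing rate must be unchanged: F·D/τ = infusion rate.
D = rate × τ / F = 64.9 × 8 / 0.71 = 731.3 mg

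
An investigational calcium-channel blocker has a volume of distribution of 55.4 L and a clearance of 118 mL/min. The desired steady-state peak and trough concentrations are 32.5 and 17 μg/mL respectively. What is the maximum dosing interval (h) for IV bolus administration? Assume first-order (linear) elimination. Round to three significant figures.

5.07 h

CL = 118 mL/min × 60/1000 = 7.080 L/h
k = CL / Vd = 7.080 / 55.40 = 0.1278 h⁻¹
Between IV bolus doses, concentration decays as C = C₀·e^(−kτ), so C_peak/C_trough = e^(kτ).
τ_max = ln(C_peak/C_trough) / k = ln(32.5/17) / 0.1278 = 0.6480 / 0.1278 = 5.070 h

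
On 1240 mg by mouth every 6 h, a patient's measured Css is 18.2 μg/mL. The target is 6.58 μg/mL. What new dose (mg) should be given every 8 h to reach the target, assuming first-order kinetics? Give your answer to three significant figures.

For first-order elimination, Css ∝ F·D/(CL·τ); F and CL are unchanged, so Css ∝ D/τ.
D₂ = D₁ × (Css,target / Css,current) × (τ₂/τ₁) = 1240 × (6.58/18.2) × (8/6) = 597.7 mg

598 mg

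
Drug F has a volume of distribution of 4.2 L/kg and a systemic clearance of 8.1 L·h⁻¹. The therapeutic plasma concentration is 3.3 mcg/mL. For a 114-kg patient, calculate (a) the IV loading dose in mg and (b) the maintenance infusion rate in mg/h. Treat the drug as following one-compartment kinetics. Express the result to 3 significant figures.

(a) 1580 mg; (b) 26.7 mg/h

Vd = 4.2 L/kg × 114 kg = 478.8 L
Loading: fill Vd to C_target → 478.8 L × 3.3 mg/L = 1580 mg
Infusion rate = 8.100 L/h × 3.3 mg/L = 26.73 mg/h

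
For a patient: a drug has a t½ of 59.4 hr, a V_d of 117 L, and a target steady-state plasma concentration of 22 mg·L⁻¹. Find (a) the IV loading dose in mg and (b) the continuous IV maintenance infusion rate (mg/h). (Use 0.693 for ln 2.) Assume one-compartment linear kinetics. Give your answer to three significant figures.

(a) 2570 mg; (b) 30.0 mg/h

LD = Vd × C = 117.0 × 22 = 2574 mg
CL = 0.693 × Vd / t½ = 0.693 × 117.0 / 59.4 = 1.365 L/h
Infusion rate = CL × Css = 1.365 × 22 = 30.03 mg/h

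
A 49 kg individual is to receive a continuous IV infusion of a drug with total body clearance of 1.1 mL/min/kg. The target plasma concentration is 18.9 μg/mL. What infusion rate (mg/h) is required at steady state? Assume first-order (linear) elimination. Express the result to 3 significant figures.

61.1 mg/h

CL = 1.1 mL/min/kg × 49 kg = 53.90 mL/min = 53.90 × 60/1000 = 3.234 L/h
At steady state, infusion rate equals elimination rate: rate in = CL × Css.
Infusion rate = CL · Css = 3.234 L/h × 18.9 mg/L = 61.12 mg/h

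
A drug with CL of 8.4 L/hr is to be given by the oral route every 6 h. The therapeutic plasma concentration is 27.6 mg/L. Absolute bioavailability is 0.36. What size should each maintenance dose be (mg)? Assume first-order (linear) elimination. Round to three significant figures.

At steady state, dose per interval replaces the amount cleared in that interval: F·D/τ = CL·Css.
D = CL × Css × τ / F = 8.400 × 27.6 × 6 / 0.36 = 3864 mg

3860 mg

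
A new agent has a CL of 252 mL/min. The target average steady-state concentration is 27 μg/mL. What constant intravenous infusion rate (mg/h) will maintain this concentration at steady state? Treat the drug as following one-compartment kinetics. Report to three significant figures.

408 mg/h

Convert clearance: 252 mL/min × 60 min/h ÷ 1000 mL/L = 15.12 L/h
Infusion rate = CL · Css = 15.12 L/h × 27 mg/L = 408.2 mg/h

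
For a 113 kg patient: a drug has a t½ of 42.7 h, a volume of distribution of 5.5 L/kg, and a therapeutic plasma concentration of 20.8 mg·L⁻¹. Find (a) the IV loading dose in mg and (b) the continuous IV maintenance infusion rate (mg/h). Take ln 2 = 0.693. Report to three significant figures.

(a) 12900 mg; (b) 210 mg/h

Vd = 5.5 L/kg × 113 kg = 621.5 L
LD = Vd × C = 621.5 × 20.8 = 12930 mg
CL = 0.693 × Vd / t½ = 0.693 × 621.5 / 42.7 = 10.09 L/h
Infusion rate = CL × Css = 10.09 × 20.8 = 209.9 mg/h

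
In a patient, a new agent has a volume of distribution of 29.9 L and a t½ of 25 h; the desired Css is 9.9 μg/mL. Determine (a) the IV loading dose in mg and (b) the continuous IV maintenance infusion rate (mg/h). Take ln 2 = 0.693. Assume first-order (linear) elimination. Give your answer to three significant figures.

LD = Vd × C = 29.90 × 9.9 = 296.0 mg
CL = 0.693 × Vd / t½ = 0.693 × 29.90 / 25 = 0.8288 L/h
Infusion rate = CL × Css = 0.8288 × 9.9 = 8.205 mg/h

(a) 296 mg; (b) 8.21 mg/h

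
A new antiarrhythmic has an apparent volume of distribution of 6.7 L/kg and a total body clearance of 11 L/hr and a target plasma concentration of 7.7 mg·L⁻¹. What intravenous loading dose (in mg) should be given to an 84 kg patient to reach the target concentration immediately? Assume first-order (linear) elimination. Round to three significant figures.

4330 mg

Vd(total) = 84 kg × 6.7 L/kg = 562.8 L
LD = Vd × C = 562.8 × 7.700 = 4334 mg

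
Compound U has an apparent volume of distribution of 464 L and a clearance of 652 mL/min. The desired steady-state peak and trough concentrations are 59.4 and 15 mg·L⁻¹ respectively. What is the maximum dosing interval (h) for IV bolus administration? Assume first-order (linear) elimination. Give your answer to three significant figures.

16.3 h

CL = 652 mL/min = 652 × 0.06 = 39.12 L/h
k = CL / Vd = 39.12 / 464.0 = 0.08431 h⁻¹
Between IV bolus doses, concentration decays as C = C₀·e^(−kτ), so C_peak/C_trough = e^(kτ).
τ_max = ln(C_peak/C_trough) / k = ln(59.4/15) / 0.08431 = 1.376 / 0.08431 = 16.32 h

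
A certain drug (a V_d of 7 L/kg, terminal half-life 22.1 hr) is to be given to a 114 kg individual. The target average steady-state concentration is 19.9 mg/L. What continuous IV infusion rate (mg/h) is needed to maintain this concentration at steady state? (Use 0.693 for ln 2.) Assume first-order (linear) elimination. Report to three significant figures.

498 mg/h

Vd(total) = 114 kg × 7 L/kg = 798.0 L
CL = ln 2 · Vd / t½ = 0.693 × 798.0 / 22.1 = 25.02 L/h
Infusion rate = CL × Css = 25.02 × 19.9 = 497.9 mg/h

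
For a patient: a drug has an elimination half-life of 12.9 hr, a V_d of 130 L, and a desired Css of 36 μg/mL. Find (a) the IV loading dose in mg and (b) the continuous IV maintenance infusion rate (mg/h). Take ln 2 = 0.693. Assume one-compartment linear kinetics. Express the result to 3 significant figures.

(a) 4680 mg; (b) 251 mg/h

LD = Vd × C = 130.0 × 36 = 4680 mg
CL = 0.693 × Vd / t½ = 0.693 × 130.0 / 12.9 = 6.984 L/h
Infusion rate = CL × Css = 6.984 × 36 = 251.4 mg/h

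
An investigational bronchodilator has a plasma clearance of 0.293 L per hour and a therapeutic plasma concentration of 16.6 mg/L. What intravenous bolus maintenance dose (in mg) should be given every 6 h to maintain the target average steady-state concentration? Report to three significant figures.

D = CL × Css × τ = 0.2930 × 16.6 × 6 = 29.18 mg

29.2 mg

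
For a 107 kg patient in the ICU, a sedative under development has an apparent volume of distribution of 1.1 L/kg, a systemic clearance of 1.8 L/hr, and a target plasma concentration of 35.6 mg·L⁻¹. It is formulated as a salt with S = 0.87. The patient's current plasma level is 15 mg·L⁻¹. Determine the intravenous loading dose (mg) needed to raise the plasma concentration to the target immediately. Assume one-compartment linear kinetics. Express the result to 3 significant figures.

Vd(total) = 107 kg × 1.1 L/kg = 117.7 L
The loading dose fills Vd to the target concentration.
Concentration deficit ΔC = 35.6 − 15 = 20.60 mg/L
LD = Vd × ΔC / S = 117.7 × 20.60 / 0.87 = 2787 mg

2790 mg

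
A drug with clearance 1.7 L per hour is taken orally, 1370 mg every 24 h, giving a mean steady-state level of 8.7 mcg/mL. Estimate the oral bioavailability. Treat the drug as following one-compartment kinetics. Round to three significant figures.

F·D/τ = CL·Css at steady state → F = CL·Css·τ / D.
F = 1.7 × 8.7 × 24 / 1370 = 0.259

0.259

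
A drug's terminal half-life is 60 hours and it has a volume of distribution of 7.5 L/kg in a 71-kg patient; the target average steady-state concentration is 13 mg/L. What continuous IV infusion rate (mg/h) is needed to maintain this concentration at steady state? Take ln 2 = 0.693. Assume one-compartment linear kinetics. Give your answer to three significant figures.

80.0 mg/h

Vd(total) = 71 kg × 7.5 L/kg = 532.5 L
CL = 0.693 × Vd / t½ = 0.693 × 532.5 / 60 = 6.150 L/h
Infusion rate = CL × Css = 6.150 × 13 = 79.95 mg/h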